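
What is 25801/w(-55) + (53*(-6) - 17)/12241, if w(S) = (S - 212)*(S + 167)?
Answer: -325847881/366054864 ≈ -0.89016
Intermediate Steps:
w(S) = (-212 + S)*(167 + S)
25801/w(-55) + (53*(-6) - 17)/12241 = 25801/(-35404 + (-55)² - 45*(-55)) + (53*(-6) - 17)/12241 = 25801/(-35404 + 3025 + 2475) + (-318 - 17)*(1/12241) = 25801/(-29904) - 335*1/12241 = 25801*(-1/29904) - 335/12241 = -25801/29904 - 335/12241 = -325847881/366054864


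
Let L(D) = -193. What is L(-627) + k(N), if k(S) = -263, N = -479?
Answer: -456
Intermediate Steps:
L(-627) + k(N) = -193 - 263 = -456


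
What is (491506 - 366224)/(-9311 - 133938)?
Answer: -125282/143249 ≈ -0.87457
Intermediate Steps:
(491506 - 366224)/(-9311 - 133938) = 125282/(-143249) = 125282*(-1/143249) = -125282/143249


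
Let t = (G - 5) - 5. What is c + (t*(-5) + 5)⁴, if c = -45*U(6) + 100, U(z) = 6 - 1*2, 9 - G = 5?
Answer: 1500545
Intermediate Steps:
G = 4 (G = 9 - 1*5 = 9 - 5 = 4)
t = -6 (t = (4 - 5) - 5 = -1 - 5 = -6)
U(z) = 4 (U(z) = 6 - 2 = 4)
c = -80 (c = -45*4 + 100 = -180 + 100 = -80)
c + (t*(-5) + 5)⁴ = -80 + (-6*(-5) + 5)⁴ = -80 + (30 + 5)⁴ = -80 + 35⁴ = -80 + 1500625 = 1500545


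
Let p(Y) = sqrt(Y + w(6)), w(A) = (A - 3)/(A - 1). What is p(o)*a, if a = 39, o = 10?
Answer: 39*sqrt(265)/5 ≈ 126.97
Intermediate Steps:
w(A) = (-3 + A)/(-1 + A)
p(Y) = sqrt(3/5 + Y) (p(Y) = sqrt(Y + (-3 + 6)/(-1 + 6)) = sqrt(Y + 3/5) = sqrt(3/5 + Y))
p(o)*a = (sqrt(15 + 25*10)/5)*39 = (sqrt(15 + 250)/5)*39 = (sqrt(265)/5)*39 = 39*sqrt(265)/5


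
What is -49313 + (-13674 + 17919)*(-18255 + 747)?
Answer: -74370773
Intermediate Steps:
-49313 + (-13674 + 17919)*(-18255 + 747) = -49313 + 4245*(-17508) = -49313 - 74321460 = -74370773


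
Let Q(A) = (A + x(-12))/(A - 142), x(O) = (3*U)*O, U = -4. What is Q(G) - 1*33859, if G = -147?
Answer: -9785248/289 ≈ -33859.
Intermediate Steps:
x(O) = -12*O (x(O) = (3*(-4))*O = -12*O)
Q(A) = (144 + A)/(-142 + A) (Q(A) = (A - 12*(-12))/(A - 142) = (A + 144)/(-142 + A) = (144 + A)/(-142 + A))
Q(G) - 1*33859 = (144 - 147)/(-142 - 147) - 1*33859 = -3/(-289) - 33859 = -1/289*(-3) - 33859 = 3/289 - 33859 = -9785248/289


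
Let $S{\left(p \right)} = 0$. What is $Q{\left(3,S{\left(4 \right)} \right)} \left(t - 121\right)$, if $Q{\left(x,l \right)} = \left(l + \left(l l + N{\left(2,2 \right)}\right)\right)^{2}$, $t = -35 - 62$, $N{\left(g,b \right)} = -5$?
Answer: $-5450$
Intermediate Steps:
$t = -97$
$Q{\left(x,l \right)} = \left(-5 + l + l^{2}\right)^{2}$ ($Q{\left(x,l \right)} = \left(l + \left(l l - 5\right)\right)^{2} = \left(l + \left(l^{2} - 5\right)\right)^{2} = \left(l + \left(-5 + l^{2}\right)\right)^{2} = \left(-5 + l + l^{2}\right)^{2}$)
$Q{\left(3,S{\left(4 \right)} \right)} \left(t - 121\right) = \left(-5 + 0 + 0^{2}\right)^{2} \left(-97 - 121\right) = \left(-5 + 0 + 0\right)^{2} \left(-218\right) = \left(-5\right)^{2} \left(-218\right) = 25 \left(-218\right) = -5450$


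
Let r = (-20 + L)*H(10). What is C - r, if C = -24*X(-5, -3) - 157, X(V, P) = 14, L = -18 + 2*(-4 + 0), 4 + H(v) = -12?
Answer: -1229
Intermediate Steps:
H(v) = -16 (H(v) = -4 - 12 = -16)
L = -26 (L = -18 + 2*(-4) = -18 - 8 = -26)
r = 736 (r = (-20 - 26)*(-16) = -46*(-16) = 736)
C = -493 (C = -24*14 - 157 = -336 - 157 = -493)
C - r = -493 - 1*736 = -493 - 736 = -1229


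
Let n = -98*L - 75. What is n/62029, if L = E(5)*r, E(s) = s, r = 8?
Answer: -3995/62029 ≈ -0.064405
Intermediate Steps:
L = 40 (L = 5*8 = 40)
n = -3995 (n = -98*40 - 75 = -3920 - 75 = -3995)
n/62029 = -3995/62029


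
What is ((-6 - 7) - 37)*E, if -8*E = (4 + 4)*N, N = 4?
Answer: 200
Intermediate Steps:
E = -4 (E = -(4 + 4)*4/8 = -4 ≈ -4.0000)
((-6 - 7) - 37)*E = ((-6 - 7) - 37)*(-4) = (-13 - 37)*(-4) = -50*(-4) = 200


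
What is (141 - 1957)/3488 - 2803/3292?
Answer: -123087/89707 ≈ -1.3721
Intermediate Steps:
(141 - 1957)/3488 - 2803/3292 = -1816*1/3488 - 2803*1/3292 = -227/436 - 2803/3292 = -123087/89707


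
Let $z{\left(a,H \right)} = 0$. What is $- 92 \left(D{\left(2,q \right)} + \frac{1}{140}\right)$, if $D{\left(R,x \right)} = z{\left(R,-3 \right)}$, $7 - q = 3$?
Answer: $- \frac{23}{35} \approx -0.65714$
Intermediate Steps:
$q = 4$ ($q = 7 - 3 = 4$)
$D{\left(R,x \right)} = 0$
$- 92 \left(D{\left(2,q \right)} + \frac{1}{140}\right) = - 92 \left(0 + \frac{1}{140}\right) = \left(-92\right) \frac{1}{140} = - \frac{23}{35}$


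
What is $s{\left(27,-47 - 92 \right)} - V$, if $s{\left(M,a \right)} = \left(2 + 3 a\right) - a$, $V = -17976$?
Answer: $17700$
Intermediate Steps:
$s{\left(M,a \right)} = 2 + 2 a$
$s{\left(27,-47 - 92 \right)} - V = \left(2 + 2 \left(-47 - 92\right)\right) - -17976 = \left(2 + 2 \left(-139\right)\right) + 17976 = \left(2 - 278\right) + 17976 = -276 + 17976 = 17700$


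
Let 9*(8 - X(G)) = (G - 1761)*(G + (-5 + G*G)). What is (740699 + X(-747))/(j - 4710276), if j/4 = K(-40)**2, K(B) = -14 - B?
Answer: -468088973/14122716 ≈ -33.144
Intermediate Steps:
X(G) = 8 - (-1761 + G)*(-5 + G + G**2)/9 (X(G) = 8 - (G - 1761)*(G + (-5 + G*G))/9 = 8 - (-1761 + G)*(G + (-5 + G**2))/9 = 8 - (-1761 + G)*(-5 + G + G**2)/9)
j = 2704 (j = 4*(-14 - 1*(-40))**2 = 4*(-14 + 40)**2 = 4*26**2 = 4*676 = 2704)
(740699 + X(-747))/(j - 4710276) = (740699 + (-2911/3 - 1/9*(-747)**3 + (1760/9)*(-747)**2 + (1766/9)*(-747)))/(2704 - 4710276) = (740699 + (-2911/3 - 1/9*(-416832723) + (1760/9)*558009 - 146578))/(-4707572) = (740699 + (-2911/3 + 46314747 + 109121760 - 146578))*(-1/4707572) = (740699 + 465866876/3)*(-1/4707572) = (468088973/3)*(-1/4707572) = -468088973/14122716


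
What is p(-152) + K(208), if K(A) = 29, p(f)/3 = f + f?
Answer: -883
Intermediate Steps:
p(f) = 6*f (p(f) = 3*(f + f) = 3*(2*f) = 6*f)
p(-152) + K(208) = 6*(-152) + 29 = -912 + 29 = -883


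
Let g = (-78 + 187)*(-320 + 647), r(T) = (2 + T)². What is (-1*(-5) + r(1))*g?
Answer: 499002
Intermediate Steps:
g = 35643 (g = 109*327 = 35643)
(-1*(-5) + r(1))*g = (-1*(-5) + (2 + 1)²)*35643 = (5 + 3²)*35643 = (5 + 9)*35643 = 14*35643 = 499002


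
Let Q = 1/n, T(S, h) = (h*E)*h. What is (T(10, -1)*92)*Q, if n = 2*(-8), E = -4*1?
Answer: 23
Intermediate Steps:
E = -4
n = -16
T(S, h) = -4*h² (T(S, h) = (h*(-4))*h = (-4*h)*h = -4*h²)
Q = -1/16 (Q = 1/(-16) = -1/16 ≈ -0.062500)
(T(10, -1)*92)*Q = (-4*(-1)²*92)*(-1/16) = (-4*1*92)*(-1/16) = -4*92*(-1/16) = -368*(-1/16) = 23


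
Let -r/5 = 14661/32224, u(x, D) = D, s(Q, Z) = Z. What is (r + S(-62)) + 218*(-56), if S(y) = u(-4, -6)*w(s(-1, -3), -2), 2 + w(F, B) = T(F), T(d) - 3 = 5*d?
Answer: -390757081/32224 ≈ -12126.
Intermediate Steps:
r = -73305/32224 ≈ -2.2749
T(d) = 3 + 5*d
w(F, B) = 1 + 5*F (w(F, B) = -2 + (3 + 5*F) = 1 + 5*F)
S(y) = 84 (S(y) = -6*(1 + 5*(-3)) = -6*(1 - 15) = -6*(-14) = 84)
(r + S(-62)) + 218*(-56) = (-73305/32224 + 84) + 218*(-56) = 2633511/32224 - 12208 = -390757081/32224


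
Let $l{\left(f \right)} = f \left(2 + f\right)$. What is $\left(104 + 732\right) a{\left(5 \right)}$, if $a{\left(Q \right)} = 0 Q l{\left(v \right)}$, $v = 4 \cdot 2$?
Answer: $0$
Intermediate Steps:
$v = 8$
$a{\left(Q \right)} = 0$ ($a{\left(Q \right)} = 0 Q 8 \left(2 + 8\right) = 0 \cdot 8 \cdot 10 = 0 \cdot 80 = 0$)
$\left(104 + 732\right) a{\left(5 \right)} = \left(104 + 732\right) 0 = 836 \cdot 0 = 0$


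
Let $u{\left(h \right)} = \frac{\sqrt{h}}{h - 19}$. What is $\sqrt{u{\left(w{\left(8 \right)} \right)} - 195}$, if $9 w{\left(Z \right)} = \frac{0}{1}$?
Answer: $i \sqrt{195} \approx 13.964 i$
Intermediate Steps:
$w{\left(Z \right)} = 0$ ($w{\left(Z \right)} = \frac{0 \cdot 1^{-1}}{9} = \frac{0 \cdot 1}{9} = \frac{1}{9} \cdot 0 = 0$)
$u{\left(h \right)} = \frac{\sqrt{h}}{-19 + h}$
$\sqrt{u{\left(w{\left(8 \right)} \right)} - 195} = \sqrt{\frac{\sqrt{0}}{-19 + 0} - 195} = \sqrt{\frac{0}{-19} - 195} = \sqrt{0 \left(- \frac{1}{19}\right) - 195} = \sqrt{0 - 195} = \sqrt{-195} = i \sqrt{195}$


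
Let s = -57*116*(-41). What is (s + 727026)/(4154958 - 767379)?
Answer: 332706/1129193 ≈ 0.29464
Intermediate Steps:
s = 271092 (s = -6612*(-41) = 271092)
(s + 727026)/(4154958 - 767379) = (271092 + 727026)/(4154958 - 767379) = 998118/3387579 = 998118*(1/3387579) = 332706/1129193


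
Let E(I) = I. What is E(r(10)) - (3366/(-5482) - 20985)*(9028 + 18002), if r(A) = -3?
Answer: 1554807974817/2741 ≈ 5.6724e+8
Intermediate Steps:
E(r(10)) - (3366/(-5482) - 20985)*(9028 + 18002) = -3 - (3366/(-5482) - 20985)*(9028 + 18002) = -3 - (3366*(-1/5482) - 20985)*27030 = -3 - (-1683/2741 - 20985)*27030 = -3 - (-57521568)*27030/2741 = -3 - 1*(-1554807983040/2741) = -3 + 1554807983040/2741 = 1554807974817/2741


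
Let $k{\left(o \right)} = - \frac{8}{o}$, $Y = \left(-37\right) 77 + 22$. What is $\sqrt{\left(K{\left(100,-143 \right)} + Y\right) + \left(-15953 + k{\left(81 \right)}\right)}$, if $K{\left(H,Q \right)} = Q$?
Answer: $\frac{i \sqrt{1532771}}{9} \approx 137.56 i$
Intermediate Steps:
$Y = -2827$ ($Y = -2849 + 22 = -2827$)
$\sqrt{\left(K{\left(100,-143 \right)} + Y\right) + \left(-15953 + k{\left(81 \right)}\right)} = \sqrt{\left(-143 - 2827\right) - \left(15953 + \frac{8}{81}\right)} = \sqrt{-2970 - \frac{1292201}{81}} = \sqrt{- \frac{1532771}{81}} = \frac{i \sqrt{1532771}}{9}$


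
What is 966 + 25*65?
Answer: 2591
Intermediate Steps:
966 + 25*65 = 966 + 1625 = 2591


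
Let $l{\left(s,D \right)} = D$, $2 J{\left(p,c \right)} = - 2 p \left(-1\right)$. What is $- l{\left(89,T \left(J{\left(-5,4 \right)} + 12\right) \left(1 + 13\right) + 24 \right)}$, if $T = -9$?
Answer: $858$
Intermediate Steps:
$J{\left(p,c \right)} = p$ ($J{\left(p,c \right)} = \frac{- 2 p \left(-1\right)}{2} = \frac{2 p}{2} = p$)
$- l{\left(89,T \left(J{\left(-5,4 \right)} + 12\right) \left(1 + 13\right) + 24 \right)} = - (- 9 \left(-5 + 12\right) \left(1 + 13\right) + 24) = - (- 9 \cdot 7 \cdot 14 + 24) = - (\left(-9\right) 98 + 24) = - (-882 + 24) = \left(-1\right) \left(-858\right) = 858$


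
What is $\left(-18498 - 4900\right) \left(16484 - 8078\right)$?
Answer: $-196683588$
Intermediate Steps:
$\left(-18498 - 4900\right) \left(16484 - 8078\right) = \left(-23398\right) 8406 = -196683588$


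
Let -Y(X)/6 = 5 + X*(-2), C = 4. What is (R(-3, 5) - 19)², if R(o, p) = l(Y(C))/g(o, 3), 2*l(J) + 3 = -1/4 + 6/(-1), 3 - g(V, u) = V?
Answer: 900601/2304 ≈ 390.89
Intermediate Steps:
g(V, u) = 3 - V
Y(X) = -30 + 12*X (Y(X) = -6*(5 + X*(-2)) = -6*(5 - 2*X) = -30 + 12*X)
l(J) = -37/8 (l(J) = -3/2 + (-1/4 + 6/(-1))/2 = -3/2 + (-1*¼ + 6*(-1))/2 = -3/2 + (-¼ - 6)/2 = -3/2 + (½)*(-25/4) = -3/2 - 25/8 = -37/8)
R(o, p) = -37/(8*(3 - o))
(R(-3, 5) - 19)² = (37/(8*(-3 - 3)) - 19)² = ((37/8)/(-6) - 19)² = ((37/8)*(-⅙) - 19)² = (-37/48 - 19)² = (-949/48)² = 900601/2304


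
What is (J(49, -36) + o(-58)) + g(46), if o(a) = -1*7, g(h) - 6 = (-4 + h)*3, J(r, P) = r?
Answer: 174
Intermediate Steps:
g(h) = -6 + 3*h (g(h) = 6 + (-4 + h)*3 = 6 + (-12 + 3*h) = -6 + 3*h)
o(a) = -7
(J(49, -36) + o(-58)) + g(46) = (49 - 7) + (-6 + 3*46) = 42 + (-6 + 138) = 42 + 132 = 174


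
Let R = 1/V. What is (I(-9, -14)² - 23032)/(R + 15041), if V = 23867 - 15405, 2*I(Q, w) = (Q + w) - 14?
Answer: -384001329/254553886 ≈ -1.5085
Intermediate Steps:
I(Q, w) = -7 + Q/2 + w/2 (I(Q, w) = ((Q + w) - 14)/2 = (-14 + Q + w)/2 = -7 + Q/2 + w/2)
V = 8462
R = 1/8462 ≈ 0.00011818
(I(-9, -14)² - 23032)/(R + 15041) = ((-7 + (½)*(-9) + (½)*(-14))² - 23032)/(1/8462 + 15041) = ((-7 - 9/2 - 7)² - 23032)/(127276943/8462) = ((-37/2)² - 23032)*(8462/127276943) = (1369/4 - 23032)*(8462/127276943) = -90759/4*8462/127276943 = -384001329/254553886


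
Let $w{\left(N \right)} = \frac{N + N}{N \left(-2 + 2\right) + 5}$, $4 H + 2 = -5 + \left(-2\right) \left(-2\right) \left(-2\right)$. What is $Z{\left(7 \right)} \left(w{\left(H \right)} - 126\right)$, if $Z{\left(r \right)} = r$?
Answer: $- \frac{1785}{2} \approx -892.5$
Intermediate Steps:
$H = - \frac{15}{4}$ ($H = - \frac{1}{2} + \frac{-5 + \left(-2\right) \left(-2\right) \left(-2\right)}{4} = - \frac{1}{2} + \frac{-5 + 4 \left(-2\right)}{4} = - \frac{1}{2} + \frac{-5 - 8}{4} = - \frac{1}{2} + \frac{1}{4} \left(-13\right) = - \frac{1}{2} - \frac{13}{4} = - \frac{15}{4} \approx -3.75$)
$w{\left(N \right)} = \frac{2 N}{5}$ ($w{\left(N \right)} = \frac{2 N}{N 0 + 5} = \frac{2 N}{0 + 5} = \frac{2 N}{5}$)
$Z{\left(7 \right)} \left(w{\left(H \right)} - 126\right) = 7 \left(\frac{2}{5} \left(- \frac{15}{4}\right) - 126\right) = 7 \left(- \frac{3}{2} - 126\right) = 7 \left(- \frac{255}{2}\right) = - \frac{1785}{2}$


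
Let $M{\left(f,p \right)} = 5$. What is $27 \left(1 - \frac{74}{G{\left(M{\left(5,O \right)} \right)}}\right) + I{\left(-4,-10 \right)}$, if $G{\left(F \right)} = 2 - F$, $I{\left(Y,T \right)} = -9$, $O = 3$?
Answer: $684$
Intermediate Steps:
$27 \left(1 - \frac{74}{G{\left(M{\left(5,O \right)} \right)}}\right) + I{\left(-4,-10 \right)} = 27 \left(1 - \frac{74}{2 - 5}\right) - 9 = 27 \left(1 - \frac{74}{-3}\right) - 9 = 27 \left(1 - 74 \left(- \frac{1}{3}\right)\right) - 9 = 27 \left(1 - - \frac{74}{3}\right) - 9 = 27 \left(1 + \frac{74}{3}\right) - 9 = 27 \cdot \frac{77}{3} - 9 = 693 - 9 = 684$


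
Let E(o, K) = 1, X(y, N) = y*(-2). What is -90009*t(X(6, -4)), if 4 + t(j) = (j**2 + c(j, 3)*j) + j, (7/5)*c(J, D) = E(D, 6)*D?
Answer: -64446444/7 ≈ -9.2066e+6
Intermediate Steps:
X(y, N) = -2*y
c(J, D) = 5*D/7 (c(J, D) = 5*(1*D)/7 = 5*D/7)
t(j) = -4 + j**2 + 22*j/7 (t(j) = -4 + ((j**2 + ((5/7)*3)*j) + j) = -4 + ((j**2 + 15*j/7) + j) = -4 + (j**2 + 22*j/7) = -4 + j**2 + 22*j/7)
-90009*t(X(6, -4)) = -90009*(-4 + (-2*6)**2 + 22*(-2*6)/7) = -90009*(-4 + (-12)**2 + (22/7)*(-12)) = -90009*(-4 + 144 - 264/7) = -90009*716/7 = -64446444/7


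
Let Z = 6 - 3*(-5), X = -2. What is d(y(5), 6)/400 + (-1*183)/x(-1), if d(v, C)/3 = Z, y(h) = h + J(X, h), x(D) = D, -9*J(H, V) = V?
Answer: 73263/400 ≈ 183.16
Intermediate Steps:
J(H, V) = -V/9
y(h) = 8*h/9 (y(h) = h - h/9 = 8*h/9)
Z = 21 (Z = 6 + 15 = 21)
d(v, C) = 63 (d(v, C) = 3*21 = 63)
d(y(5), 6)/400 + (-1*183)/x(-1) = 63/400 - 1*183/(-1) = 63*(1/400) - 183*(-1) = 63/400 + 183 = 73263/400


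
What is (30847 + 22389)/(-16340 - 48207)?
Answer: -53236/64547 ≈ -0.82476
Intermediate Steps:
(30847 + 22389)/(-16340 - 48207) = 53236/(-64547) = 53236*(-1/64547) = -53236/64547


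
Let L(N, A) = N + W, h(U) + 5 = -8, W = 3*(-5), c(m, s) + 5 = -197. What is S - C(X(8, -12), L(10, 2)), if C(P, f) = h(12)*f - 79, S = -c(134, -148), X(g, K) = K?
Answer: 216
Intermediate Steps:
c(m, s) = -202 (c(m, s) = -5 - 197 = -202)
W = -15
S = 202 (S = -1*(-202) = 202)
h(U) = -13 (h(U) = -5 - 8 = -13)
L(N, A) = -15 + N (L(N, A) = N - 15 = -15 + N)
C(P, f) = -79 - 13*f (C(P, f) = -13*f - 79 = -79 - 13*f)
S - C(X(8, -12), L(10, 2)) = 202 - (-79 - 13*(-15 + 10)) = 202 - (-79 - 13*(-5)) = 202 - (-79 + 65) = 202 - 1*(-14) = 202 + 14 = 216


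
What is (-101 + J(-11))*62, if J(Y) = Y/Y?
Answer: -6200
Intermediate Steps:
J(Y) = 1
(-101 + J(-11))*62 = (-101 + 1)*62 = -100*62 = -6200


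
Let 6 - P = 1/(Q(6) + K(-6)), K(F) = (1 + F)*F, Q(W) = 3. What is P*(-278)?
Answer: -54766/33 ≈ -1659.6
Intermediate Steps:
K(F) = F*(1 + F)
P = 197/33 (P = 6 - 1/(3 - 6*(1 - 6)) = 6 - 1/(3 - 6*(-5)) = 6 - 1/(3 + 30) = 6 - 1/33 = 197/33 ≈ 5.9697)
P*(-278) = (197/33)*(-278) = -54766/33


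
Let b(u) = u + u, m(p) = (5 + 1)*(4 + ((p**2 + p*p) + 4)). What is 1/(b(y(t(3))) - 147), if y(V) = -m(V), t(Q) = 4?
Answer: -1/627 ≈ -0.0015949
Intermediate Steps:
m(p) = 48 + 12*p**2 (m(p) = 6*(4 + ((p**2 + p**2) + 4)) = 6*(4 + (2*p**2 + 4)) = 6*(4 + (4 + 2*p**2)) = 6*(8 + 2*p**2) = 48 + 12*p**2)
y(V) = -48 - 12*V**2 (y(V) = -(48 + 12*V**2) = -48 - 12*V**2)
b(u) = 2*u
1/(b(y(t(3))) - 147) = 1/(2*(-48 - 12*4**2) - 147) = 1/(2*(-48 - 12*16) - 147) = 1/(2*(-48 - 192) - 147) = 1/(2*(-240) - 147) = 1/(-480 - 147) = 1/(-627) = -1/627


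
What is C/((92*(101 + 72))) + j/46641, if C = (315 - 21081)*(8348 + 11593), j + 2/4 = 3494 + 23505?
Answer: -69975964270/2689631 ≈ -26017.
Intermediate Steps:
j = 53997/2 (j = -½ + (3494 + 23505) = -½ + 26999 = 53997/2 ≈ 26999.)
C = -414094806 (C = -20766*19941 = -414094806)
C/((92*(101 + 72))) + j/46641 = -414094806*1/(92*(101 + 72)) + (53997/2)/46641 = -414094806/(92*173) + (53997/2)*(1/46641) = -414094806/15916 + 17999/31094 = -414094806*1/15916 + 17999/31094 = -9002061/346 + 17999/31094 = -69975964270/2689631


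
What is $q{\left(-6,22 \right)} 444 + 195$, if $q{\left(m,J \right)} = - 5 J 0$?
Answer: $195$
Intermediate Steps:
$q{\left(m,J \right)} = 0$
$q{\left(-6,22 \right)} 444 + 195 = 0 \cdot 444 + 195 = 0 + 195 = 195$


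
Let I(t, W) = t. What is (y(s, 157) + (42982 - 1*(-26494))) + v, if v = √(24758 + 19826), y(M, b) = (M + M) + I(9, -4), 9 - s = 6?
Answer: 69491 + 2*√11146 ≈ 69702.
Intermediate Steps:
s = 3 (s = 9 - 1*6 = 9 - 6 = 3)
y(M, b) = 9 + 2*M (y(M, b) = (M + M) + 9 = 2*M + 9 = 9 + 2*M)
v = 2*√11146 (v = √44584 = 2*√11146 ≈ 211.15)
(y(s, 157) + (42982 - 1*(-26494))) + v = ((9 + 2*3) + (42982 - 1*(-26494))) + 2*√11146 = ((9 + 6) + (42982 + 26494)) + 2*√11146 = (15 + 69476) + 2*√11146 = 69491 + 2*√11146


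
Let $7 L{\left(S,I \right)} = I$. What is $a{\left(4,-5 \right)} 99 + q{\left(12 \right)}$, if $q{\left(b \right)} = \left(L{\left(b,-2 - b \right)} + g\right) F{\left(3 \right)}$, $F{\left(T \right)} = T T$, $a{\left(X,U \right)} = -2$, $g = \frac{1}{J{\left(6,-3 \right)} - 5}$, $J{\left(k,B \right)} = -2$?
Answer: $- \frac{1521}{7} \approx -217.29$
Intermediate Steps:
$L{\left(S,I \right)} = \frac{I}{7}$
$g = - \frac{1}{7}$ ($g = \frac{1}{-2 - 5} = \frac{1}{-7} = - \frac{1}{7} \approx -0.14286$)
$F{\left(T \right)} = T^{2}$
$q{\left(b \right)} = - \frac{27}{7} - \frac{9 b}{7}$ ($q{\left(b \right)} = \left(\frac{-2 - b}{7} - \frac{1}{7}\right) 3^{2} = \left(\left(- \frac{2}{7} - \frac{b}{7}\right) - \frac{1}{7}\right) 9 = \left(- \frac{3}{7} - \frac{b}{7}\right) 9 = - \frac{27}{7} - \frac{9 b}{7}$)
$a{\left(4,-5 \right)} 99 + q{\left(12 \right)} = \left(-2\right) 99 - \frac{135}{7} = -198 - \frac{135}{7} = - \frac{1521}{7}$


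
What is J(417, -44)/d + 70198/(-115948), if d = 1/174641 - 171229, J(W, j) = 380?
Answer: -263358487885483/433407881501378 ≈ -0.60765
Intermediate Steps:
d = -29903603788/174641 (d = 1/174641 - 171229 = -29903603788/174641 ≈ -1.7123e+5)
J(417, -44)/d + 70198/(-115948) = 380/(-29903603788/174641) + 70198/(-115948) = 380*(-174641/29903603788) + 70198*(-1/115948) = -16590895/7475900947 - 35099/57974 = -263358487885483/433407881501378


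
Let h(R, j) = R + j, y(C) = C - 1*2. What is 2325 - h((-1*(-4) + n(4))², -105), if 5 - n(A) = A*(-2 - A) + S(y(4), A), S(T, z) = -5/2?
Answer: 4679/4 ≈ 1169.8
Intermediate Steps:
y(C) = -2 + C (y(C) = C - 2 = -2 + C)
S(T, z) = -5/2 (S(T, z) = -5*½ = -5/2)
n(A) = 15/2 - A*(-2 - A) (n(A) = 5 - (A*(-2 - A) - 5/2) = 5 - (-5/2 + A*(-2 - A)) = 5 + (5/2 - A*(-2 - A)) = 15/2 - A*(-2 - A))
2325 - h((-1*(-4) + n(4))², -105) = 2325 - ((-1*(-4) + (15/2 + 4² + 2*4))² - 105) = 2325 - ((4 + (15/2 + 16 + 8))² - 105) = 2325 - ((4 + 63/2)² - 105) = 2325 - ((71/2)² - 105) = 2325 - (5041/4 - 105) = 2325 - 1*4621/4 = 2325 - 4621/4 = 4679/4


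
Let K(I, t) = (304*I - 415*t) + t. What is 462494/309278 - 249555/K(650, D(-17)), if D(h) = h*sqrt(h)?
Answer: 399592951196839/1542053479708543 + 878184045*I*sqrt(17)/19943914274 ≈ 0.25913 + 0.18155*I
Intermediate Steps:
D(h) = h**(3/2)
K(I, t) = -414*t + 304*I (K(I, t) = (-415*t + 304*I) + t = -414*t + 304*I)
462494/309278 - 249555/K(650, D(-17)) = 462494/309278 - 249555/(-(-7038)*I*sqrt(17) + 304*650) = 462494*(1/309278) - 249555/(-(-7038)*I*sqrt(17) + 197600) = 231247/154639 - 249555/(7038*I*sqrt(17) + 197600) = 231247/154639 - 249555/(197600 + 7038*I*sqrt(17))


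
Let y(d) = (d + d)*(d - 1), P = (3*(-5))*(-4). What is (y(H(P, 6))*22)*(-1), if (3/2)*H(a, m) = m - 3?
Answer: -88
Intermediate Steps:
P = 60 (P = -15*(-4) = 60)
H(a, m) = -2 + 2*m/3 (H(a, m) = 2*(m - 3)/3 = 2*(-3 + m)/3 = -2 + 2*m/3)
y(d) = 2*d*(-1 + d) (y(d) = (2*d)*(-1 + d) = 2*d*(-1 + d))
(y(H(P, 6))*22)*(-1) = ((2*(-2 + (⅔)*6)*(-1 + (-2 + (⅔)*6)))*22)*(-1) = ((2*(-2 + 4)*(-1 + (-2 + 4)))*22)*(-1) = ((2*2*(-1 + 2))*22)*(-1) = ((2*2*1)*22)*(-1) = (4*22)*(-1) = 88*(-1) = -88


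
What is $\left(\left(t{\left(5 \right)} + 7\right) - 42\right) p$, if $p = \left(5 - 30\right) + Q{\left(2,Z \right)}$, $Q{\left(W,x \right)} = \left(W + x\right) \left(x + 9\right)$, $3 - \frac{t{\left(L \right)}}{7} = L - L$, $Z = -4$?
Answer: $490$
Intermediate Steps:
$t{\left(L \right)} = 21$ ($t{\left(L \right)} = 21 - 7 \left(L - L\right) = 21 - 0 = 21 + 0 = 21$)
$Q{\left(W,x \right)} = \left(9 + x\right) \left(W + x\right)$ ($Q{\left(W,x \right)} = \left(W + x\right) \left(9 + x\right) = \left(9 + x\right) \left(W + x\right)$)
$p = -35$ ($p = \left(5 - 30\right) + \left(\left(-4\right)^{2} + 9 \cdot 2 + 9 \left(-4\right) + 2 \left(-4\right)\right) = \left(5 - 30\right) + \left(16 + 18 - 36 - 8\right) = -25 - 10 = -35$)
$\left(\left(t{\left(5 \right)} + 7\right) - 42\right) p = \left(\left(21 + 7\right) - 42\right) \left(-35\right) = \left(28 - 42\right) \left(-35\right) = \left(-14\right) \left(-35\right) = 490$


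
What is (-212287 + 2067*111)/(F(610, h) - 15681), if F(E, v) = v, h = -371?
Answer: -8575/8026 ≈ -1.0684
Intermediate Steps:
(-212287 + 2067*111)/(F(610, h) - 15681) = (-212287 + 2067*111)/(-371 - 15681) = (-212287 + 229437)/(-16052) = 17150*(-1/16052) = -8575/8026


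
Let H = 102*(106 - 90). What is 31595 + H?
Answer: 33227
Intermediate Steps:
H = 1632 (H = 102*16 = 1632)
31595 + H = 31595 + 1632 = 33227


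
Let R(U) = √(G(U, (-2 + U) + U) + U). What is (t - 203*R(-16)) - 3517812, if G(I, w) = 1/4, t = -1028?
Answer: -3518840 - 609*I*√7/2 ≈ -3.5188e+6 - 805.63*I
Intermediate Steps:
G(I, w) = ¼
R(U) = √(¼ + U)
(t - 203*R(-16)) - 3517812 = (-1028 - 203*√(1 + 4*(-16))/2) - 3517812 = (-1028 - 203*√(1 - 64)/2) - 3517812 = (-1028 - 203*√(-63)/2) - 3517812 = (-1028 - 203*3*I*√7/2) - 3517812 = (-1028 - 609*I*√7/2) - 3517812 = -3518840 - 609*I*√7/2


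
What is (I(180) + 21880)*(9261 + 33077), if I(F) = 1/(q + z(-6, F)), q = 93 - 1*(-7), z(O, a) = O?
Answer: 43538726849/47 ≈ 9.2636e+8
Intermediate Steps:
q = 100 (q = 93 + 7 = 100)
I(F) = 1/94 (I(F) = 1/(100 - 6) = 1/94)
(I(180) + 21880)*(9261 + 33077) = (1/94 + 21880)*(9261 + 33077) = (2056721/94)*42338 = 43538726849/47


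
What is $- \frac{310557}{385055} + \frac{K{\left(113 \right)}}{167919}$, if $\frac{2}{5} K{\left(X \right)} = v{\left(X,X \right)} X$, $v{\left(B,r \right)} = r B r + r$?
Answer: $\frac{156915647471992}{64658050545} \approx 2426.9$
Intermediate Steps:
$v{\left(B,r \right)} = r + B r^{2}$ ($v{\left(B,r \right)} = B r r + r = B r^{2} + r = r + B r^{2}$)
$K{\left(X \right)} = \frac{5 X^{2} \left(1 + X^{2}\right)}{2}$ ($K{\left(X \right)} = \frac{5 X \left(1 + X X\right) X}{2} = \frac{5 X \left(1 + X^{2}\right) X}{2} = \frac{5 X^{2} \left(1 + X^{2}\right)}{2}$)
$- \frac{310557}{385055} + \frac{K{\left(113 \right)}}{167919} = - \frac{310557}{385055} + \frac{\frac{5}{2} \cdot 113^{2} \left(1 + 113^{2}\right)}{167919} = \left(-310557\right) \frac{1}{385055} + \frac{5}{2} \cdot 12769 \left(1 + 12769\right) \frac{1}{167919} = - \frac{310557}{385055} + \frac{5}{2} \cdot 12769 \cdot 12770 \cdot \frac{1}{167919} = - \frac{310557}{385055} + 407650325 \cdot \frac{1}{167919} = - \frac{310557}{385055} + \frac{407650325}{167919} = \frac{156915647471992}{64658050545}$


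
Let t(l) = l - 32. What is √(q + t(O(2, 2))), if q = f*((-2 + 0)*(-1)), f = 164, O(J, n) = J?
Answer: √298 ≈ 17.263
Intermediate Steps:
t(l) = -32 + l
q = 328 (q = 164*((-2 + 0)*(-1)) = 164*(-2*(-1)) = 164*2 = 328)
√(q + t(O(2, 2))) = √(328 + (-32 + 2)) = √(328 - 30) = √298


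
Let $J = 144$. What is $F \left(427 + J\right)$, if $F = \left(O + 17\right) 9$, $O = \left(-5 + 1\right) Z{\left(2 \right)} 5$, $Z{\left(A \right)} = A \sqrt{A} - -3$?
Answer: $-220977 - 205560 \sqrt{2} \approx -5.1168 \cdot 10^{5}$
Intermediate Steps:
$Z{\left(A \right)} = 3 + A^{\frac{3}{2}}$ ($Z{\left(A \right)} = A^{\frac{3}{2}} + 3 = 3 + A^{\frac{3}{2}}$)
$O = -60 - 40 \sqrt{2}$ ($O = \left(-5 + 1\right) \left(3 + 2^{\frac{3}{2}}\right) 5 = - 4 \left(3 + 2 \sqrt{2}\right) 5 = - 4 \left(15 + 10 \sqrt{2}\right) = -60 - 40 \sqrt{2} \approx -116.57$)
$F = -387 - 360 \sqrt{2}$ ($F = \left(\left(-60 - 40 \sqrt{2}\right) + 17\right) 9 = \left(-43 - 40 \sqrt{2}\right) 9 = -387 - 360 \sqrt{2} \approx -896.12$)
$F \left(427 + J\right) = \left(-387 - 360 \sqrt{2}\right) \left(427 + 144\right) = \left(-387 - 360 \sqrt{2}\right) 571 = -220977 - 205560 \sqrt{2}$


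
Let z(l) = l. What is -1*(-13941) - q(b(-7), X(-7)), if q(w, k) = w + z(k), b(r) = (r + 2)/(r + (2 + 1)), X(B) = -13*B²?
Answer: 58307/4 ≈ 14577.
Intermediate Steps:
b(r) = (2 + r)/(3 + r) (b(r) = (2 + r)/(r + 3) = (2 + r)/(3 + r))
q(w, k) = k + w (q(w, k) = w + k = k + w)
-1*(-13941) - q(b(-7), X(-7)) = -1*(-13941) - (-13*(-7)² + (2 - 7)/(3 - 7)) = 13941 - (-13*49 - 5/(-4)) = 13941 - (-637 - ¼*(-5)) = 13941 - (-637 + 5/4) = 13941 - 1*(-2543/4) = 13941 + 2543/4 = 58307/4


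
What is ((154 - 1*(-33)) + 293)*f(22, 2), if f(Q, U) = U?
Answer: 960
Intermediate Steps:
((154 - 1*(-33)) + 293)*f(22, 2) = ((154 - 1*(-33)) + 293)*2 = ((154 + 33) + 293)*2 = (187 + 293)*2 = 480*2 = 960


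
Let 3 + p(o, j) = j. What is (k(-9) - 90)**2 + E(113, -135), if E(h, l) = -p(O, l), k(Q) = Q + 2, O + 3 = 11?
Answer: 9547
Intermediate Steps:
O = 8 (O = -3 + 11 = 8)
p(o, j) = -3 + j
k(Q) = 2 + Q
E(h, l) = 3 - l (E(h, l) = -(-3 + l) = 3 - l)
(k(-9) - 90)**2 + E(113, -135) = ((2 - 9) - 90)**2 + (3 - 1*(-135)) = (-7 - 90)**2 + (3 + 135) = (-97)**2 + 138 = 9409 + 138 = 9547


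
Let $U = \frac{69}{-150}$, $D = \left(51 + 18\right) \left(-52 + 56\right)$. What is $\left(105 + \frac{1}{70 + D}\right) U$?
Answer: $- \frac{835613}{17300} \approx -48.301$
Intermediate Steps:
$D = 276$ ($D = 69 \cdot 4 = 276$)
$U = - \frac{23}{50}$ ($U = 69 \left(- \frac{1}{150}\right) = - \frac{23}{50} \approx -0.46$)
$\left(105 + \frac{1}{70 + D}\right) U = \left(105 + \frac{1}{70 + 276}\right) \left(- \frac{23}{50}\right) = \left(105 + \frac{1}{346}\right) \left(- \frac{23}{50}\right) = \frac{36331}{346} \left(- \frac{23}{50}\right) = - \frac{835613}{17300}$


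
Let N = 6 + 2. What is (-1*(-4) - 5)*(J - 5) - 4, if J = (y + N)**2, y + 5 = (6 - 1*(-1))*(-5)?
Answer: -1023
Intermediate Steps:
N = 8
y = -40 (y = -5 + (6 - 1*(-1))*(-5) = -5 + (6 + 1)*(-5) = -5 + 7*(-5) = -5 - 35 = -40)
J = 1024 (J = (-40 + 8)**2 = (-32)**2 = 1024)
(-1*(-4) - 5)*(J - 5) - 4 = (-1*(-4) - 5)*(1024 - 5) - 4 = (4 - 5)*1019 - 4 = -1*1019 - 4 = -1019 - 4 = -1023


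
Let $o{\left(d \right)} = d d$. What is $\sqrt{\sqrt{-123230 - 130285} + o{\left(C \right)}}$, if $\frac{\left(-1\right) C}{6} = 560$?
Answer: $\sqrt{11289600 + i \sqrt{253515}} \approx 3360.0 + 0.075 i$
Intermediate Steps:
$C = -3360$ ($C = \left(-6\right) 560 = -3360$)
$o{\left(d \right)} = d^{2}$
$\sqrt{\sqrt{-123230 - 130285} + o{\left(C \right)}} = \sqrt{\sqrt{-123230 - 130285} + \left(-3360\right)^{2}} = \sqrt{\sqrt{-253515} + 11289600} = \sqrt{i \sqrt{253515} + 11289600} = \sqrt{11289600 + i \sqrt{253515}}$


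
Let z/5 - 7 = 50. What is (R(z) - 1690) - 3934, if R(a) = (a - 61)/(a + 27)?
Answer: -219308/39 ≈ -5623.3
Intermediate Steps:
z = 285 (z = 35 + 5*50 = 35 + 250 = 285)
R(a) = (-61 + a)/(27 + a)
(R(z) - 1690) - 3934 = ((-61 + 285)/(27 + 285) - 1690) - 3934 = (224/312 - 1690) - 3934 = ((1/312)*224 - 1690) - 3934 = (28/39 - 1690) - 3934 = -65882/39 - 3934 = -219308/39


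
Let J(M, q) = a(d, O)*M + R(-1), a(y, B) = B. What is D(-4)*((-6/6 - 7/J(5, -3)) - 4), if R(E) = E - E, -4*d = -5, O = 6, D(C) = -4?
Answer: 314/15 ≈ 20.933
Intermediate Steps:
d = 5/4 (d = -¼*(-5) = 5/4 ≈ 1.2500)
R(E) = 0
J(M, q) = 6*M (J(M, q) = 6*M + 0 = 6*M)
D(-4)*((-6/6 - 7/J(5, -3)) - 4) = -4*((-6/6 - 7/(6*5)) - 4) = -4*((-6*⅙ - 7/30) - 4) = -4*((-1 - 7*1/30) - 4) = -4*((-1 - 7/30) - 4) = -4*(-37/30 - 4) = -4*(-157/30) = 314/15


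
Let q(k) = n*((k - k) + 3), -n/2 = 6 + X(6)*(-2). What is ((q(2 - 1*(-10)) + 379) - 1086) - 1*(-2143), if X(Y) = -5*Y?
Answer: 1040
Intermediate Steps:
n = -132 (n = -2*(6 - 5*6*(-2)) = -2*(6 - 30*(-2)) = -2*(6 + 60) = -2*66 = -132)
q(k) = -396 (q(k) = -132*((k - k) + 3) = -132*(0 + 3) = -132*3 = -396)
((q(2 - 1*(-10)) + 379) - 1086) - 1*(-2143) = ((-396 + 379) - 1086) - 1*(-2143) = (-17 - 1086) + 2143 = -1103 + 2143 = 1040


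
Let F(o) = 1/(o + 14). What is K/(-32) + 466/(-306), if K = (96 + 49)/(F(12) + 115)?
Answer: -3812951/2440656 ≈ -1.5623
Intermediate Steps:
F(o) = 1/(14 + o)
K = 3770/2991 (K = (96 + 49)/(1/(14 + 12) + 115) = 145/(1/26 + 115) = 145/(2991/26) = 145*(26/2991) = 3770/2991 ≈ 1.2604)
K/(-32) + 466/(-306) = (3770/2991)/(-32) + 466/(-306) = (3770/2991)*(-1/32) + 466*(-1/306) = -1885/47856 - 233/153 = -3812951/2440656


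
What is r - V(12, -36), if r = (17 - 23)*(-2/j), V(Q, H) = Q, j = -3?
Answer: -16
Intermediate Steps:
r = -4 (r = (17 - 23)*(-2/(-3)) = -(-12)*(-1)/3 = -6*2/3 = -4)
r - V(12, -36) = -4 - 1*12 = -4 - 12 = -16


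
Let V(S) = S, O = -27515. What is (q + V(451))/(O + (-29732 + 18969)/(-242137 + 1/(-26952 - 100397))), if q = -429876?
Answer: 13241708424751950/848448550299923 ≈ 15.607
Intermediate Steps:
(q + V(451))/(O + (-29732 + 18969)/(-242137 + 1/(-26952 - 100397))) = (-429876 + 451)/(-27515 + (-29732 + 18969)/(-242137 + 1/(-26952 - 100397))) = -429425/(-27515 - 10763/(-242137 + 1/(-127349))) = -429425/(-27515 - 10763/(-242137 - 1/127349)) = -429425/(-27515 - 10763/(-30835904814/127349)) = -429425/(-27515 - 10763*(-127349/30835904814)) = -429425/(-27515 + 1370657287/30835904814) = -429425/(-848448550299923/30835904814) = -429425*(-30835904814/848448550299923) = 13241708424751950/848448550299923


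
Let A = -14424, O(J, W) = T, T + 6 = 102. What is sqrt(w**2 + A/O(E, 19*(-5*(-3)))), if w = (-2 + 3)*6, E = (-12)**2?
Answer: I*sqrt(457)/2 ≈ 10.689*I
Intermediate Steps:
T = 96 (T = -6 + 102 = 96)
E = 144
w = 6 (w = 1*6 = 6)
O(J, W) = 96
sqrt(w**2 + A/O(E, 19*(-5*(-3)))) = sqrt(6**2 - 14424/96) = sqrt(36 - 14424*1/96) = sqrt(36 - 601/4) = sqrt(-457/4) = I*sqrt(457)/2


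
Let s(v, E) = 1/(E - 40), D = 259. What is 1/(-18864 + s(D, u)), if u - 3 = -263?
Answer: -300/5659201 ≈ -5.3011e-5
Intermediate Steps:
u = -260 (u = 3 - 263 = -260)
s(v, E) = 1/(-40 + E)
1/(-18864 + s(D, u)) = 1/(-18864 + 1/(-40 - 260)) = 1/(-18864 + 1/(-300)) = 1/(-18864 - 1/300) = 1/(-5659201/300) = -300/5659201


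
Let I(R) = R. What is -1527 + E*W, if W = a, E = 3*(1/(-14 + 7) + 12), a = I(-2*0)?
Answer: -1527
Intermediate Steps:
a = 0 (a = -2*0 = 0)
E = 249/7 (E = 3*(1/(-7) + 12) = 3*(-⅐ + 12) = 3*(83/7) = 249/7 ≈ 35.571)
W = 0
-1527 + E*W = -1527 + (249/7)*0 = -1527 + 0 = -1527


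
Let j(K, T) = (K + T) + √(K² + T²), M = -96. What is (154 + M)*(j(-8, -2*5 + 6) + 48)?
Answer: 2088 + 232*√5 ≈ 2606.8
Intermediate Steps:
j(K, T) = K + T + √(K² + T²)
(154 + M)*(j(-8, -2*5 + 6) + 48) = (154 - 96)*((-8 + (-2*5 + 6) + √((-8)² + (-2*5 + 6)²)) + 48) = 58*((-8 + (-10 + 6) + √(64 + (-10 + 6)²)) + 48) = 58*((-8 - 4 + √(64 + (-4)²)) + 48) = 58*((-8 - 4 + √(64 + 16)) + 48) = 58*((-8 - 4 + √80) + 48) = 58*((-8 - 4 + 4*√5) + 48) = 58*((-12 + 4*√5) + 48) = 58*(36 + 4*√5) = 2088 + 232*√5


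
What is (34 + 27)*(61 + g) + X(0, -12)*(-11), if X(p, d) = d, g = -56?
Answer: 437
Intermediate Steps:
(34 + 27)*(61 + g) + X(0, -12)*(-11) = (34 + 27)*(61 - 56) - 12*(-11) = 61*5 + 132 = 305 + 132 = 437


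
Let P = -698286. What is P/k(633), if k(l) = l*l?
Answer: -232762/133563 ≈ -1.7427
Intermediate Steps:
k(l) = l²
P/k(633) = -698286/(633²) = -698286/400689 = -698286*1/400689 = -232762/133563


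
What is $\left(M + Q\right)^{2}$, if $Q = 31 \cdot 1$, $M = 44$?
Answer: $5625$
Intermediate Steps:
$Q = 31$
$\left(M + Q\right)^{2} = \left(44 + 31\right)^{2} = 75^{2} = 5625$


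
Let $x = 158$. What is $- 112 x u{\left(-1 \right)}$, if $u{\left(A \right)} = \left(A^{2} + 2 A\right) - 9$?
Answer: $176960$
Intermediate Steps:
$u{\left(A \right)} = -9 + A^{2} + 2 A$
$- 112 x u{\left(-1 \right)} = \left(-112\right) 158 \left(-9 + \left(-1\right)^{2} + 2 \left(-1\right)\right) = - 17696 \left(-9 + 1 - 2\right) = \left(-17696\right) \left(-10\right) = 176960$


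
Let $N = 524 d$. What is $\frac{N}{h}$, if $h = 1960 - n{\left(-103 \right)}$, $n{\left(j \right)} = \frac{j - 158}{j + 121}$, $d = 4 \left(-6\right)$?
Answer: $- \frac{25152}{3949} \approx -6.3692$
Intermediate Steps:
$d = -24$
$N = -12576$ ($N = 524 \left(-24\right) = -12576$)
$n{\left(j \right)} = \frac{-158 + j}{121 + j}$
$h = \frac{3949}{2}$ ($h = 1960 - \frac{-158 - 103}{121 - 103} = 1960 - \frac{1}{18} \left(-261\right) = 1960 - - \frac{29}{2} = 1960 + \frac{29}{2} = \frac{3949}{2} \approx 1974.5$)
$\frac{N}{h} = - \frac{12576}{\frac{3949}{2}} = \left(-12576\right) \frac{2}{3949} = - \frac{25152}{3949}$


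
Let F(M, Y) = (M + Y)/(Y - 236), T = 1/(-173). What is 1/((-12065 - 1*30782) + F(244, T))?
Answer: -40829/1749442374 ≈ -2.3338e-5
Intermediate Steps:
T = -1/173 ≈ -0.0057803
F(M, Y) = (M + Y)/(-236 + Y)
1/((-12065 - 1*30782) + F(244, T)) = 1/((-12065 - 1*30782) + (244 - 1/173)/(-236 - 1/173)) = 1/((-12065 - 30782) + (42211/173)/(-40829/173)) = 1/(-42847 - 173/40829*42211/173) = 1/(-42847 - 42211/40829) = 1/(-1749442374/40829) = -40829/1749442374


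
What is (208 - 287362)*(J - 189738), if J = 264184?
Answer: -21377466684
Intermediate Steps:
(208 - 287362)*(J - 189738) = (208 - 287362)*(264184 - 189738) = -287154*74446 = -21377466684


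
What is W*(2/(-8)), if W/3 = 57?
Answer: -171/4 ≈ -42.750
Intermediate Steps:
W = 171 (W = 3*57 = 171)
W*(2/(-8)) = 171*(2/(-8)) = 171*(2*(-1/8)) = 171*(-1/4) = -171/4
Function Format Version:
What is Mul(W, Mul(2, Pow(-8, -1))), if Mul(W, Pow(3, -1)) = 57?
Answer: Rational(-171, 4) ≈ -42.750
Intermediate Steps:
W = 171 (W = Mul(3, 57) = 171)
Mul(W, Mul(2, Pow(-8, -1))) = Mul(171, Mul(2, Pow(-8, -1))) = Mul(171, Mul(2, Rational(-1, 8))) = Mul(171, Rational(-1, 4)) = Rational(-171, 4)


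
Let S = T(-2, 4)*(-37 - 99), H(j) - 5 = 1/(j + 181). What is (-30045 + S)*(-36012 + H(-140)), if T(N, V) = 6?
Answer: 45559662246/41 ≈ 1.1112e+9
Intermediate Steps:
H(j) = 5 + 1/(181 + j) (H(j) = 5 + 1/(j + 181) = 5 + 1/(181 + j))
S = -816 (S = 6*(-37 - 99) = 6*(-136) = -816)
(-30045 + S)*(-36012 + H(-140)) = (-30045 - 816)*(-36012 + (906 + 5*(-140))/(181 - 140)) = -30861*(-36012 + (906 - 700)/41) = -30861*(-36012 + (1/41)*206) = -30861*(-36012 + 206/41) = -30861*(-1476286/41) = 45559662246/41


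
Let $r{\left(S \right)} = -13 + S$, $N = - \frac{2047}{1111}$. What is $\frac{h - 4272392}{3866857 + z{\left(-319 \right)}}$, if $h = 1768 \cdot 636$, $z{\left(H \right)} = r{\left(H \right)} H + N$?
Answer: $- \frac{874341446}{1103434967} \approx -0.79238$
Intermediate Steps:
$N = - \frac{2047}{1111}$ ($N = \left(-2047\right) \frac{1}{1111} = - \frac{2047}{1111} \approx -1.8425$)
$z{\left(H \right)} = - \frac{2047}{1111} + H \left(-13 + H\right)$ ($z{\left(H \right)} = \left(-13 + H\right) H - \frac{2047}{1111} = H \left(-13 + H\right) - \frac{2047}{1111} = - \frac{2047}{1111} + H \left(-13 + H\right)$)
$h = 1124448$
$\frac{h - 4272392}{3866857 + z{\left(-319 \right)}} = \frac{1124448 - 4272392}{3866857 - \left(\frac{2047}{1111} + 319 \left(-13 - 319\right)\right)} = - \frac{3147944}{3866857 - - \frac{117661741}{1111}} = - \frac{3147944}{3866857 + \left(- \frac{2047}{1111} + 105908\right)} = - \frac{3147944}{3866857 + \frac{117661741}{1111}} = - \frac{3147944}{\frac{4413739868}{1111}} = \left(-3147944\right) \frac{1111}{4413739868} = - \frac{874341446}{1103434967}$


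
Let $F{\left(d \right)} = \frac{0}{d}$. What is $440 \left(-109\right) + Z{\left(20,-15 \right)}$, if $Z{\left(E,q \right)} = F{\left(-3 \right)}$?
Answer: $-47960$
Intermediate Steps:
$F{\left(d \right)} = 0$
$Z{\left(E,q \right)} = 0$
$440 \left(-109\right) + Z{\left(20,-15 \right)} = 440 \left(-109\right) + 0 = -47960 + 0 = -47960$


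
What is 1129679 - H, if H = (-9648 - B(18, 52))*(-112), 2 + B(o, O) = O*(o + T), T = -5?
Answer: -26385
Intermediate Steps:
B(o, O) = -2 + O*(-5 + o) (B(o, O) = -2 + O*(o - 5) = -2 + O*(-5 + o))
H = 1156064 (H = (-9648 - (-2 - 5*52 + 52*18))*(-112) = (-9648 - (-2 - 260 + 936))*(-112) = (-9648 - 1*674)*(-112) = (-9648 - 674)*(-112) = -10322*(-112) = 1156064)
1129679 - H = 1129679 - 1*1156064 = 1129679 - 1156064 = -26385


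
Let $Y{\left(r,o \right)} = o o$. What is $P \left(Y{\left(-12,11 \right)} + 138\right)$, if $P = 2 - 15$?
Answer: $-3367$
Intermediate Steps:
$Y{\left(r,o \right)} = o^{2}$
$P = -13$ ($P = 2 - 15 = -13$)
$P \left(Y{\left(-12,11 \right)} + 138\right) = - 13 \left(11^{2} + 138\right) = - 13 \left(121 + 138\right) = \left(-13\right) 259 = -3367$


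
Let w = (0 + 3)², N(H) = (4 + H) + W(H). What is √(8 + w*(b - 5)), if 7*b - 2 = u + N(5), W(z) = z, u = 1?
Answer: I*√742/7 ≈ 3.8914*I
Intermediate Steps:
N(H) = 4 + 2*H (N(H) = (4 + H) + H = 4 + 2*H)
w = 9 (w = 3² = 9)
b = 17/7 (b = 2/7 + (1 + (4 + 2*5))/7 = 2/7 + (1 + (4 + 10))/7 = 2/7 + (1 + 14)/7 = 2/7 + (⅐)*15 = 2/7 + 15/7 = 17/7 ≈ 2.4286)
√(8 + w*(b - 5)) = √(8 + 9*(17/7 - 5)) = √(8 + 9*(-18/7)) = √(8 - 162/7) = √(-106/7) = I*√742/7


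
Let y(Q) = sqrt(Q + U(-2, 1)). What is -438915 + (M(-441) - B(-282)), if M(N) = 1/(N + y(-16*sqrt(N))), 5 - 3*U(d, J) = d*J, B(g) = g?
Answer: (-580311462 + 438633*sqrt(21 - 3024*I))/(1323 - sqrt(21)*sqrt(1 - 144*I)) ≈ -4.3863e+5 + 6.8665e-5*I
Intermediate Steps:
U(d, J) = 5/3 - J*d/3 (U(d, J) = 5/3 - d*J/3 = 5/3 - J*d/3)
y(Q) = sqrt(7/3 + Q) (y(Q) = sqrt(Q + (5/3 - 1/3*1*(-2))) = sqrt(Q + (5/3 + 2/3)) = sqrt(Q + 7/3) = sqrt(7/3 + Q))
M(N) = 1/(N + sqrt(21 - 144*sqrt(N))/3) (M(N) = 1/(N + sqrt(21 + 9*(-16*sqrt(N)))/3) = 1/(N + sqrt(21 - 144*sqrt(N))/3))
-438915 + (M(-441) - B(-282)) = -438915 + (3/(3*(-441) + sqrt(3)*sqrt(7 - 1008*I)) - 1*(-282)) = -438915 + (3/(-1323 + sqrt(3)*sqrt(7 - 1008*I)) + 282) = -438915 + (282 + 3/(-1323 + sqrt(3)*sqrt(7 - 1008*I))) = -438633 + 3/(-1323 + sqrt(3)*sqrt(7 - 1008*I))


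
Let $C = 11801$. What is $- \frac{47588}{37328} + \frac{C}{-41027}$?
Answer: $- \frac{598225151}{382863964} \approx -1.5625$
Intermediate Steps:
$- \frac{47588}{37328} + \frac{C}{-41027} = - \frac{47588}{37328} + \frac{11801}{-41027} = \left(-47588\right) \frac{1}{37328} + 11801 \left(- \frac{1}{41027}\right) = - \frac{11897}{9332} - \frac{11801}{41027} = - \frac{598225151}{382863964}$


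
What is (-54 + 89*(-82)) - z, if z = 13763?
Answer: -21115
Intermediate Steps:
(-54 + 89*(-82)) - z = (-54 + 89*(-82)) - 1*13763 = (-54 - 7298) - 13763 = -7352 - 13763 = -21115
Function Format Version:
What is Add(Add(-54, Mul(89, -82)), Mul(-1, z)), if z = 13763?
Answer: -21115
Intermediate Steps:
Add(Add(-54, Mul(89, -82)), Mul(-1, z)) = Add(Add(-54, Mul(89, -82)), Mul(-1, 13763)) = Add(Add(-54, -7298), -13763) = Add(-7352, -13763) = -21115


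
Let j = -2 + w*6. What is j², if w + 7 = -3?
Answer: 3844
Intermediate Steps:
w = -10 (w = -7 - 3 = -10)
j = -62 (j = -2 - 10*6 = -2 - 60 = -62)
j² = (-62)² = 3844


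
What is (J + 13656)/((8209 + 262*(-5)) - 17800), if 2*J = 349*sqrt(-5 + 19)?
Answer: -13656/10901 - 349*sqrt(14)/21802 ≈ -1.3126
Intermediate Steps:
J = 349*sqrt(14)/2 (J = (349*sqrt(-5 + 19))/2 = (349*sqrt(14))/2 = 349*sqrt(14)/2 ≈ 652.92)
(J + 13656)/((8209 + 262*(-5)) - 17800) = (349*sqrt(14)/2 + 13656)/((8209 + 262*(-5)) - 17800) = (13656 + 349*sqrt(14)/2)/((8209 - 1310) - 17800) = (13656 + 349*sqrt(14)/2)/(6899 - 17800) = (13656 + 349*sqrt(14)/2)/(-10901) = (13656 + 349*sqrt(14)/2)*(-1/10901) = -13656/10901 - 349*sqrt(14)/21802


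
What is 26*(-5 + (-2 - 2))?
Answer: -234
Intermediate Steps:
26*(-5 + (-2 - 2)) = 26*(-5 - 4) = 26*(-9) = -234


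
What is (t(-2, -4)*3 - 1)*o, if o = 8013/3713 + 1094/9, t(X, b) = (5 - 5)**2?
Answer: -4134139/33417 ≈ -123.71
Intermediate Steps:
t(X, b) = 0 (t(X, b) = 0**2 = 0)
o = 4134139/33417 (o = 8013*(1/3713) + 1094*(1/9) = 8013/3713 + 1094/9 = 4134139/33417 ≈ 123.71)
(t(-2, -4)*3 - 1)*o = (0*3 - 1)*(4134139/33417) = (0 - 1)*(4134139/33417) = -1*4134139/33417 = -4134139/33417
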